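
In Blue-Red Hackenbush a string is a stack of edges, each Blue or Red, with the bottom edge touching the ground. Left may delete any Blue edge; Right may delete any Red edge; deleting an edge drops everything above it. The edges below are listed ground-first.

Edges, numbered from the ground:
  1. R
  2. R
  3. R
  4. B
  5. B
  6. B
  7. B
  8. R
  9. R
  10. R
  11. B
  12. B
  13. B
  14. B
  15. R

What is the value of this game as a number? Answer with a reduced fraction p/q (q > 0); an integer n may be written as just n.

step 1: add R to get R; options L={ (no moves) } R={ 0 } — -1
step 2: add R to get RR; options L={ (no moves) } R={ -1 0 } — -2
step 3: add R to get RRR; options L={ (no moves) } R={ -2 -1 0 } — -3
step 4: add B to get RRRB; options L={ -3 } R={ -2 -1 0 } — -5/2
step 5: add B to get RRRBB; options L={ -3 -5/2 } R={ -2 -1 0 } — -9/4
step 6: add B to get RRRBBB; options L={ -3 -5/2 -9/4 } R={ -2 -1 0 } — -17/8
step 7: add B to get RRRBBBB; options L={ -3 -5/2 -9/4 -17/8 } R={ -2 -1 0 } — -33/16
step 8: add R to get RRRBBBBR; options L={ -3 -5/2 -9/4 -17/8 } R={ -33/16 -2 -1 0 } — -67/32
step 9: add R to get RRRBBBBRR; options L={ -3 -5/2 -9/4 -17/8 } R={ -67/32 -33/16 -2 -1 0 } — -135/64
step 10: add R to get RRRBBBBRRR; options L={ -3 -5/2 -9/4 -17/8 } R={ -135/64 -67/32 -33/16 -2 -1 0 } — -271/128
step 11: add B to get RRRBBBBRRRB; options L={ -3 -5/2 -9/4 -17/8 -271/128 } R={ -135/64 -67/32 -33/16 -2 -1 0 } — -541/256
step 12: add B to get RRRBBBBRRRBB; options L={ -3 -5/2 -9/4 -17/8 -271/128 -541/256 } R={ -135/64 -67/32 -33/16 -2 -1 0 } — -1081/512
step 13: add B to get RRRBBBBRRRBBB; options L={ -3 -5/2 -9/4 -17/8 -271/128 -541/256 -1081/512 } R={ -135/64 -67/32 -33/16 -2 -1 0 } — -2161/1024
step 14: add B to get RRRBBBBRRRBBBB; options L={ -3 -5/2 -9/4 -17/8 -271/128 -541/256 -1081/512 -2161/1024 } R={ -135/64 -67/32 -33/16 -2 -1 0 } — -4321/2048
step 15: add R to get RRRBBBBRRRBBBBR; options L={ -3 -5/2 -9/4 -17/8 -271/128 -541/256 -1081/512 -2161/1024 } R={ -4321/2048 -135/64 -67/32 -33/16 -2 -1 0 } — -8643/4096

-8643/4096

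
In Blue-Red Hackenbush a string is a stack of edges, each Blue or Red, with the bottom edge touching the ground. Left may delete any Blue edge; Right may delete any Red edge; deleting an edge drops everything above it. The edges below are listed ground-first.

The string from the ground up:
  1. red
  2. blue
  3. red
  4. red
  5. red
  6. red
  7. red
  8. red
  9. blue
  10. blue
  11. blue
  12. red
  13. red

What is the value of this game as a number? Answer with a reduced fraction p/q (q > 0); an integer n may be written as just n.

-4039/4096

Recurse on prefixes of the 13-edge string red blue red red red red red red blue blue blue red red:
v(r) = {  | 0 } ⇒ -1
v(rb) = { -1 | 0 } ⇒ -1/2
v(rbr) = { -1 | -1/2,0 } ⇒ -3/4
v(rbrr) = { -1 | -3/4,-1/2,0 } ⇒ -7/8
v(rbrrr) = { -1 | -7/8,-3/4,-1/2,0 } ⇒ -15/16
v(rbrrrr) = { -1 | -15/16,-7/8,-3/4,-1/2,0 } ⇒ -31/32
v(rbrrrrr) = { -1 | -31/32,-15/16,-7/8,-3/4,-1/2,0 } ⇒ -63/64
v(rbrrrrrr) = { -1 | -63/64,-31/32,-15/16,-7/8,-3/4,-1/2,0 } ⇒ -127/128
v(rbrrrrrrb) = { -1,-127/128 | -63/64,-31/32,-15/16,-7/8,-3/4,-1/2,0 } ⇒ -253/256
v(rbrrrrrrbb) = { -1,-127/128,-253/256 | -63/64,-31/32,-15/16,-7/8,-3/4,-1/2,0 } ⇒ -505/512
v(rbrrrrrrbbb) = { -1,-127/128,-253/256,-505/512 | -63/64,-31/32,-15/16,-7/8,-3/4,-1/2,0 } ⇒ -1009/1024
v(rbrrrrrrbbbr) = { -1,-127/128,-253/256,-505/512 | -1009/1024,-63/64,-31/32,-15/16,-7/8,-3/4,-1/2,0 } ⇒ -2019/2048
v(rbrrrrrrbbbrr) = { -1,-127/128,-253/256,-505/512 | -2019/2048,-1009/1024,-63/64,-31/32,-15/16,-7/8,-3/4,-1/2,0 } ⇒ -4039/4096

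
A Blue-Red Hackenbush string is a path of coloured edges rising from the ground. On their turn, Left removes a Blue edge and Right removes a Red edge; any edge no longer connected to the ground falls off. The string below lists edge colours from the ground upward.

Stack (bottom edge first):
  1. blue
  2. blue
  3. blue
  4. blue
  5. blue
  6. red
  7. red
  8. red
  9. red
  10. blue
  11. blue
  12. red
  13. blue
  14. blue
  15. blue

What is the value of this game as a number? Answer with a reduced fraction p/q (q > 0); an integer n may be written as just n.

4207/1024

value(b) = { 0 |  } = 1
value(bb) = { 0 1 |  } = 2
value(bbb) = { 0 1 2 |  } = 3
value(bbbb) = { 0 1 2 3 |  } = 4
value(bbbbb) = { 0 1 2 3 4 |  } = 5
value(bbbbbr) = { 0 1 2 3 4 | 5 } = 9/2
value(bbbbbrr) = { 0 1 2 3 4 | 9/2 5 } = 17/4
value(bbbbbrrr) = { 0 1 2 3 4 | 17/4 9/2 5 } = 33/8
value(bbbbbrrrr) = { 0 1 2 3 4 | 33/8 17/4 9/2 5 } = 65/16
value(bbbbbrrrrb) = { 0 1 2 3 4 65/16 | 33/8 17/4 9/2 5 } = 131/32
value(bbbbbrrrrbb) = { 0 1 2 3 4 65/16 131/32 | 33/8 17/4 9/2 5 } = 263/64
value(bbbbbrrrrbbr) = { 0 1 2 3 4 65/16 131/32 | 263/64 33/8 17/4 9/2 5 } = 525/128
value(bbbbbrrrrbbrb) = { 0 1 2 3 4 65/16 131/32 525/128 | 263/64 33/8 17/4 9/2 5 } = 1051/256
value(bbbbbrrrrbbrbb) = { 0 1 2 3 4 65/16 131/32 525/128 1051/256 | 263/64 33/8 17/4 9/2 5 } = 2103/512
value(bbbbbrrrrbbrbbb) = { 0 1 2 3 4 65/16 131/32 525/128 1051/256 2103/512 | 263/64 33/8 17/4 9/2 5 } = 4207/1024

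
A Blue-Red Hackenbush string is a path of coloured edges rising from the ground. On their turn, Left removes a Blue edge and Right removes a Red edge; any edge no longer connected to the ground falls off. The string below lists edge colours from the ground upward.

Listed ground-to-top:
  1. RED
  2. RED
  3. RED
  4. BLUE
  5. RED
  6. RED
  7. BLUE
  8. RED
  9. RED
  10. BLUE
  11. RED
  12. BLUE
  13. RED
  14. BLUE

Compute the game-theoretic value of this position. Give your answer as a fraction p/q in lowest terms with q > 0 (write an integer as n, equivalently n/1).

1 of 14 · R · max L −∞ · min R 0 → -1
2 of 14 · RR · max L −∞ · min R -1 → -2
3 of 14 · RRR · max L −∞ · min R -2 → -3
4 of 14 · RRRB · max L -3 · min R -2 → -5/2
5 of 14 · RRRBR · max L -3 · min R -5/2 → -11/4
6 of 14 · RRRBRR · max L -3 · min R -11/4 → -23/8
7 of 14 · RRRBRRB · max L -23/8 · min R -11/4 → -45/16
8 of 14 · RRRBRRBR · max L -23/8 · min R -45/16 → -91/32
9 of 14 · RRRBRRBRR · max L -23/8 · min R -91/32 → -183/64
10 of 14 · RRRBRRBRRB · max L -183/64 · min R -91/32 → -365/128
11 of 14 · RRRBRRBRRBR · max L -183/64 · min R -365/128 → -731/256
12 of 14 · RRRBRRBRRBRB · max L -731/256 · min R -365/128 → -1461/512
13 of 14 · RRRBRRBRRBRBR · max L -731/256 · min R -1461/512 → -2923/1024
14 of 14 · RRRBRRBRRBRBRB · max L -2923/1024 · min R -1461/512 → -5845/2048

-5845/2048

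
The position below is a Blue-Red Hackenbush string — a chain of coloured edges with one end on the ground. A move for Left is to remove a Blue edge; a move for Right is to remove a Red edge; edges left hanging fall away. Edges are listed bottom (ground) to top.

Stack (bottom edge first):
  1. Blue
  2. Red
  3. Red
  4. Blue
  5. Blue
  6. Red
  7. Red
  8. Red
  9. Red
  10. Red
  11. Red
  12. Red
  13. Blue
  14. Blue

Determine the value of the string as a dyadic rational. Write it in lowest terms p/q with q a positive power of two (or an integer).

Prefix values for Blue Red Red Blue Blue Red Red Red Red Red Red Red Blue Blue via {L|R} + simplicity:
g(B) = { 0 | · } -> 1
g(BR) = { 0 | 1 } -> 1/2
g(BRR) = { 0 | 1/2,1 } -> 1/4
g(BRRB) = { 0,1/4 | 1/2,1 } -> 3/8
g(BRRBB) = { 0,1/4,3/8 | 1/2,1 } -> 7/16
g(BRRBBR) = { 0,1/4,3/8 | 7/16,1/2,1 } -> 13/32
g(BRRBBRR) = { 0,1/4,3/8 | 13/32,7/16,1/2,1 } -> 25/64
g(BRRBBRRR) = { 0,1/4,3/8 | 25/64,13/32,7/16,1/2,1 } -> 49/128
g(BRRBBRRRR) = { 0,1/4,3/8 | 49/128,25/64,13/32,7/16,1/2,1 } -> 97/256
g(BRRBBRRRRR) = { 0,1/4,3/8 | 97/256,49/128,25/64,13/32,7/16,1/2,1 } -> 193/512
g(BRRBBRRRRRR) = { 0,1/4,3/8 | 193/512,97/256,49/128,25/64,13/32,7/16,1/2,1 } -> 385/1024
g(BRRBBRRRRRRR) = { 0,1/4,3/8 | 385/1024,193/512,97/256,49/128,25/64,13/32,7/16,1/2,1 } -> 769/2048
g(BRRBBRRRRRRRB) = { 0,1/4,3/8,769/2048 | 385/1024,193/512,97/256,49/128,25/64,13/32,7/16,1/2,1 } -> 1539/4096
g(BRRBBRRRRRRRBB) = { 0,1/4,3/8,769/2048,1539/4096 | 385/1024,193/512,97/256,49/128,25/64,13/32,7/16,1/2,1 } -> 3079/8192

3079/8192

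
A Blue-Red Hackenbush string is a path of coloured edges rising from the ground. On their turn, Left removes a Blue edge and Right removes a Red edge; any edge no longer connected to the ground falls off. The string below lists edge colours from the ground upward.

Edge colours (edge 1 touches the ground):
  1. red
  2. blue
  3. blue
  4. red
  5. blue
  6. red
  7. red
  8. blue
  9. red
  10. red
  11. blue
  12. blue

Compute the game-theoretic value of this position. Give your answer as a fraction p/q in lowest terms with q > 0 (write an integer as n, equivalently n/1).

-729/2048

r: Left { — }, Right { 0 } so simplest -1
rb: Left { -1 }, Right { 0 } so simplest -1/2
rbb: Left { -1; -1/2 }, Right { 0 } so simplest -1/4
rbbr: Left { -1; -1/2 }, Right { -1/4; 0 } so simplest -3/8
rbbrb: Left { -1; -1/2; -3/8 }, Right { -1/4; 0 } so simplest -5/16
rbbrbr: Left { -1; -1/2; -3/8 }, Right { -5/16; -1/4; 0 } so simplest -11/32
rbbrbrr: Left { -1; -1/2; -3/8 }, Right { -11/32; -5/16; -1/4; 0 } so simplest -23/64
rbbrbrrb: Left { -1; -1/2; -3/8; -23/64 }, Right { -11/32; -5/16; -1/4; 0 } so simplest -45/128
rbbrbrrbr: Left { -1; -1/2; -3/8; -23/64 }, Right { -45/128; -11/32; -5/16; -1/4; 0 } so simplest -91/256
rbbrbrrbrr: Left { -1; -1/2; -3/8; -23/64 }, Right { -91/256; -45/128; -11/32; -5/16; -1/4; 0 } so simplest -183/512
rbbrbrrbrrb: Left { -1; -1/2; -3/8; -23/64; -183/512 }, Right { -91/256; -45/128; -11/32; -5/16; -1/4; 0 } so simplest -365/1024
rbbrbrrbrrbb: Left { -1; -1/2; -3/8; -23/64; -183/512; -365/1024 }, Right { -91/256; -45/128; -11/32; -5/16; -1/4; 0 } so simplest -729/2048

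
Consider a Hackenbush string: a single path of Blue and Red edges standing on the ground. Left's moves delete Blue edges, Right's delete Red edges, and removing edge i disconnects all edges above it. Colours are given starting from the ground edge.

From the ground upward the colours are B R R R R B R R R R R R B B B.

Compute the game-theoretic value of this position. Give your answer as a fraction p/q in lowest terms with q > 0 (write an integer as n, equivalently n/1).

val_1 [B]  L=[0]  R=[none]  → 1
val_2 [BR]  L=[0]  R=[1]  → 1/2
val_3 [BRR]  L=[0]  R=[1/2 1]  → 1/4
val_4 [BRRR]  L=[0]  R=[1/4 1/2 1]  → 1/8
val_5 [BRRRR]  L=[0]  R=[1/8 1/4 1/2 1]  → 1/16
val_6 [BRRRRB]  L=[0 1/16]  R=[1/8 1/4 1/2 1]  → 3/32
val_7 [BRRRRBR]  L=[0 1/16]  R=[3/32 1/8 1/4 1/2 1]  → 5/64
val_8 [BRRRRBRR]  L=[0 1/16]  R=[5/64 3/32 1/8 1/4 1/2 1]  → 9/128
val_9 [BRRRRBRRR]  L=[0 1/16]  R=[9/128 5/64 3/32 1/8 1/4 1/2 1]  → 17/256
val_10 [BRRRRBRRRR]  L=[0 1/16]  R=[17/256 9/128 5/64 3/32 1/8 1/4 1/2 1]  → 33/512
val_11 [BRRRRBRRRRR]  L=[0 1/16]  R=[33/512 17/256 9/128 5/64 3/32 1/8 1/4 1/2 1]  → 65/1024
val_12 [BRRRRBRRRRRR]  L=[0 1/16]  R=[65/1024 33/512 17/256 9/128 5/64 3/32 1/8 1/4 1/2 1]  → 129/2048
val_13 [BRRRRBRRRRRRB]  L=[0 1/16 129/2048]  R=[65/1024 33/512 17/256 9/128 5/64 3/32 1/8 1/4 1/2 1]  → 259/4096
val_14 [BRRRRBRRRRRRBB]  L=[0 1/16 129/2048 259/4096]  R=[65/1024 33/512 17/256 9/128 5/64 3/32 1/8 1/4 1/2 1]  → 519/8192
val_15 [BRRRRBRRRRRRBBB]  L=[0 1/16 129/2048 259/4096 519/8192]  R=[65/1024 33/512 17/256 9/128 5/64 3/32 1/8 1/4 1/2 1]  → 1039/16384

1039/16384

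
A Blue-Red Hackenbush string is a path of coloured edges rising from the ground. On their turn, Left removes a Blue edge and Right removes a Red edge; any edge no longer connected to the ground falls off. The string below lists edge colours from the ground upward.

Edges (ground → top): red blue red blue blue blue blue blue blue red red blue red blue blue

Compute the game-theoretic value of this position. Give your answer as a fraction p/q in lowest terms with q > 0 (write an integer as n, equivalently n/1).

step 1: add red to get r; options L={  } R={ 0 } = -1
step 2: add blue to get rb; options L={ -1 } R={ 0 } = -1/2
step 3: add red to get rbr; options L={ -1 } R={ -1/2 0 } = -3/4
step 4: add blue to get rbrb; options L={ -1 -3/4 } R={ -1/2 0 } = -5/8
step 5: add blue to get rbrbb; options L={ -1 -3/4 -5/8 } R={ -1/2 0 } = -9/16
step 6: add blue to get rbrbbb; options L={ -1 -3/4 -5/8 -9/16 } R={ -1/2 0 } = -17/32
step 7: add blue to get rbrbbbb; options L={ -1 -3/4 -5/8 -9/16 -17/32 } R={ -1/2 0 } = -33/64
step 8: add blue to get rbrbbbbb; options L={ -1 -3/4 -5/8 -9/16 -17/32 -33/64 } R={ -1/2 0 } = -65/128
step 9: add blue to get rbrbbbbbb; options L={ -1 -3/4 -5/8 -9/16 -17/32 -33/64 -65/128 } R={ -1/2 0 } = -129/256
step 10: add red to get rbrbbbbbbr; options L={ -1 -3/4 -5/8 -9/16 -17/32 -33/64 -65/128 } R={ -129/256 -1/2 0 } = -259/512
step 11: add red to get rbrbbbbbbrr; options L={ -1 -3/4 -5/8 -9/16 -17/32 -33/64 -65/128 } R={ -259/512 -129/256 -1/2 0 } = -519/1024
step 12: add blue to get rbrbbbbbbrrb; options L={ -1 -3/4 -5/8 -9/16 -17/32 -33/64 -65/128 -519/1024 } R={ -259/512 -129/256 -1/2 0 } = -1037/2048
step 13: add red to get rbrbbbbbbrrbr; options L={ -1 -3/4 -5/8 -9/16 -17/32 -33/64 -65/128 -519/1024 } R={ -1037/2048 -259/512 -129/256 -1/2 0 } = -2075/4096
step 14: add blue to get rbrbbbbbbrrbrb; options L={ -1 -3/4 -5/8 -9/16 -17/32 -33/64 -65/128 -519/1024 -2075/4096 } R={ -1037/2048 -259/512 -129/256 -1/2 0 } = -4149/8192
step 15: add blue to get rbrbbbbbbrrbrbb; options L={ -1 -3/4 -5/8 -9/16 -17/32 -33/64 -65/128 -519/1024 -2075/4096 -4149/8192 } R={ -1037/2048 -259/512 -129/256 -1/2 0 } = -8297/16384

-8297/16384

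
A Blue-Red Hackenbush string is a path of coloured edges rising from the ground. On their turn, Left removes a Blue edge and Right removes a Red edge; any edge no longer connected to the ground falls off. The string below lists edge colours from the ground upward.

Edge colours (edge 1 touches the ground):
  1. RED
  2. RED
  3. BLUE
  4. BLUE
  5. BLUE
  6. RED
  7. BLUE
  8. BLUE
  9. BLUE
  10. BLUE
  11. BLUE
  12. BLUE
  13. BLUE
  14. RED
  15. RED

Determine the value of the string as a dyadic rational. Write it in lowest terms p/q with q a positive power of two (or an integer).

value(R) = {  | 0 } so -1
value(RR) = {  | -1; 0 } so -2
value(RRB) = { -2 | -1; 0 } so -3/2
value(RRBB) = { -2; -3/2 | -1; 0 } so -5/4
value(RRBBB) = { -2; -3/2; -5/4 | -1; 0 } so -9/8
value(RRBBBR) = { -2; -3/2; -5/4 | -9/8; -1; 0 } so -19/16
value(RRBBBRB) = { -2; -3/2; -5/4; -19/16 | -9/8; -1; 0 } so -37/32
value(RRBBBRBB) = { -2; -3/2; -5/4; -19/16; -37/32 | -9/8; -1; 0 } so -73/64
value(RRBBBRBBB) = { -2; -3/2; -5/4; -19/16; -37/32; -73/64 | -9/8; -1; 0 } so -145/128
value(RRBBBRBBBB) = { -2; -3/2; -5/4; -19/16; -37/32; -73/64; -145/128 | -9/8; -1; 0 } so -289/256
value(RRBBBRBBBBB) = { -2; -3/2; -5/4; -19/16; -37/32; -73/64; -145/128; -289/256 | -9/8; -1; 0 } so -577/512
value(RRBBBRBBBBBB) = { -2; -3/2; -5/4; -19/16; -37/32; -73/64; -145/128; -289/256; -577/512 | -9/8; -1; 0 } so -1153/1024
value(RRBBBRBBBBBBB) = { -2; -3/2; -5/4; -19/16; -37/32; -73/64; -145/128; -289/256; -577/512; -1153/1024 | -9/8; -1; 0 } so -2305/2048
value(RRBBBRBBBBBBBR) = { -2; -3/2; -5/4; -19/16; -37/32; -73/64; -145/128; -289/256; -577/512; -1153/1024 | -2305/2048; -9/8; -1; 0 } so -4611/4096
value(RRBBBRBBBBBBBRR) = { -2; -3/2; -5/4; -19/16; -37/32; -73/64; -145/128; -289/256; -577/512; -1153/1024 | -4611/4096; -2305/2048; -9/8; -1; 0 } so -9223/8192

-9223/8192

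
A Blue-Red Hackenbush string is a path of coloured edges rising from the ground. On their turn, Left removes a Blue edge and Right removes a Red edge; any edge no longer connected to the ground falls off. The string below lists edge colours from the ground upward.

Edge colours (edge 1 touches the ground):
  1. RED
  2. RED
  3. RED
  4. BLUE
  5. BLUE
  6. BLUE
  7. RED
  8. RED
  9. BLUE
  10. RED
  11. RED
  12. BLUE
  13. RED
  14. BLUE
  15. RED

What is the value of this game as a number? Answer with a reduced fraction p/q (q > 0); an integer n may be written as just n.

-9067/4096

R: Left { (no moves) }, Right { 0 } ⇒ simplest -1
RR: Left { (no moves) }, Right { -1 0 } ⇒ simplest -2
RRR: Left { (no moves) }, Right { -2 -1 0 } ⇒ simplest -3
RRRB: Left { -3 }, Right { -2 -1 0 } ⇒ simplest -5/2
RRRBB: Left { -3 -5/2 }, Right { -2 -1 0 } ⇒ simplest -9/4
RRRBBB: Left { -3 -5/2 -9/4 }, Right { -2 -1 0 } ⇒ simplest -17/8
RRRBBBR: Left { -3 -5/2 -9/4 }, Right { -17/8 -2 -1 0 } ⇒ simplest -35/16
RRRBBBRR: Left { -3 -5/2 -9/4 }, Right { -35/16 -17/8 -2 -1 0 } ⇒ simplest -71/32
RRRBBBRRB: Left { -3 -5/2 -9/4 -71/32 }, Right { -35/16 -17/8 -2 -1 0 } ⇒ simplest -141/64
RRRBBBRRBR: Left { -3 -5/2 -9/4 -71/32 }, Right { -141/64 -35/16 -17/8 -2 -1 0 } ⇒ simplest -283/128
RRRBBBRRBRR: Left { -3 -5/2 -9/4 -71/32 }, Right { -283/128 -141/64 -35/16 -17/8 -2 -1 0 } ⇒ simplest -567/256
RRRBBBRRBRRB: Left { -3 -5/2 -9/4 -71/32 -567/256 }, Right { -283/128 -141/64 -35/16 -17/8 -2 -1 0 } ⇒ simplest -1133/512
RRRBBBRRBRRBR: Left { -3 -5/2 -9/4 -71/32 -567/256 }, Right { -1133/512 -283/128 -141/64 -35/16 -17/8 -2 -1 0 } ⇒ simplest -2267/1024
RRRBBBRRBRRBRB: Left { -3 -5/2 -9/4 -71/32 -567/256 -2267/1024 }, Right { -1133/512 -283/128 -141/64 -35/16 -17/8 -2 -1 0 } ⇒ simplest -4533/2048
RRRBBBRRBRRBRBR: Left { -3 -5/2 -9/4 -71/32 -567/256 -2267/1024 }, Right { -4533/2048 -1133/512 -283/128 -141/64 -35/16 -17/8 -2 -1 0 } ⇒ simplest -9067/4096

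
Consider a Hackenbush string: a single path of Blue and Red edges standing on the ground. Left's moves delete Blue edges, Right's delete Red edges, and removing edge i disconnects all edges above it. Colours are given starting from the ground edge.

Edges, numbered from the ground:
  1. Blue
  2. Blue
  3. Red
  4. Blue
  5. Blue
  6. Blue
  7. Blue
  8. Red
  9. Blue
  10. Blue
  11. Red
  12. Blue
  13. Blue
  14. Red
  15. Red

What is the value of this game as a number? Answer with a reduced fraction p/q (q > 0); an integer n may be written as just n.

edge 1 of 15 (Blue): { 0 |  } => 1
edge 2 of 15 (Blue): { 0; 1 |  } => 2
edge 3 of 15 (Red): { 0; 1 | 2 } => 3/2
edge 4 of 15 (Blue): { 0; 1; 3/2 | 2 } => 7/4
edge 5 of 15 (Blue): { 0; 1; 3/2; 7/4 | 2 } => 15/8
edge 6 of 15 (Blue): { 0; 1; 3/2; 7/4; 15/8 | 2 } => 31/16
edge 7 of 15 (Blue): { 0; 1; 3/2; 7/4; 15/8; 31/16 | 2 } => 63/32
edge 8 of 15 (Red): { 0; 1; 3/2; 7/4; 15/8; 31/16 | 63/32; 2 } => 125/64
edge 9 of 15 (Blue): { 0; 1; 3/2; 7/4; 15/8; 31/16; 125/64 | 63/32; 2 } => 251/128
edge 10 of 15 (Blue): { 0; 1; 3/2; 7/4; 15/8; 31/16; 125/64; 251/128 | 63/32; 2 } => 503/256
edge 11 of 15 (Red): { 0; 1; 3/2; 7/4; 15/8; 31/16; 125/64; 251/128 | 503/256; 63/32; 2 } => 1005/512
edge 12 of 15 (Blue): { 0; 1; 3/2; 7/4; 15/8; 31/16; 125/64; 251/128; 1005/512 | 503/256; 63/32; 2 } => 2011/1024
edge 13 of 15 (Blue): { 0; 1; 3/2; 7/4; 15/8; 31/16; 125/64; 251/128; 1005/512; 2011/1024 | 503/256; 63/32; 2 } => 4023/2048
edge 14 of 15 (Red): { 0; 1; 3/2; 7/4; 15/8; 31/16; 125/64; 251/128; 1005/512; 2011/1024 | 4023/2048; 503/256; 63/32; 2 } => 8045/4096
edge 15 of 15 (Red): { 0; 1; 3/2; 7/4; 15/8; 31/16; 125/64; 251/128; 1005/512; 2011/1024 | 8045/4096; 4023/2048; 503/256; 63/32; 2 } => 16089/8192

16089/8192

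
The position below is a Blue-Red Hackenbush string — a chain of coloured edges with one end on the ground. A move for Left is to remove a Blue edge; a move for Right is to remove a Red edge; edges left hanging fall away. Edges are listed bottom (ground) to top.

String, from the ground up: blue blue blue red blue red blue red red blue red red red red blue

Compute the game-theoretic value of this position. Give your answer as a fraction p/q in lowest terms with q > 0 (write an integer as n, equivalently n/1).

10819/4096

Prefix values for blue blue blue red blue red blue red red blue red red red red blue via {L|R} + simplicity:
value_1 [b]  L=[0]  R=[—]  → 1
value_2 [bb]  L=[0; 1]  R=[—]  → 2
value_3 [bbb]  L=[0; 1; 2]  R=[—]  → 3
value_4 [bbbr]  L=[0; 1; 2]  R=[3]  → 5/2
value_5 [bbbrb]  L=[0; 1; 2; 5/2]  R=[3]  → 11/4
value_6 [bbbrbr]  L=[0; 1; 2; 5/2]  R=[11/4; 3]  → 21/8
value_7 [bbbrbrb]  L=[0; 1; 2; 5/2; 21/8]  R=[11/4; 3]  → 43/16
value_8 [bbbrbrbr]  L=[0; 1; 2; 5/2; 21/8]  R=[43/16; 11/4; 3]  → 85/32
value_9 [bbbrbrbrr]  L=[0; 1; 2; 5/2; 21/8]  R=[85/32; 43/16; 11/4; 3]  → 169/64
value_10 [bbbrbrbrrb]  L=[0; 1; 2; 5/2; 21/8; 169/64]  R=[85/32; 43/16; 11/4; 3]  → 339/128
value_11 [bbbrbrbrrbr]  L=[0; 1; 2; 5/2; 21/8; 169/64]  R=[339/128; 85/32; 43/16; 11/4; 3]  → 677/256
value_12 [bbbrbrbrrbrr]  L=[0; 1; 2; 5/2; 21/8; 169/64]  R=[677/256; 339/128; 85/32; 43/16; 11/4; 3]  → 1353/512
value_13 [bbbrbrbrrbrrr]  L=[0; 1; 2; 5/2; 21/8; 169/64]  R=[1353/512; 677/256; 339/128; 85/32; 43/16; 11/4; 3]  → 2705/1024
value_14 [bbbrbrbrrbrrrr]  L=[0; 1; 2; 5/2; 21/8; 169/64]  R=[2705/1024; 1353/512; 677/256; 339/128; 85/32; 43/16; 11/4; 3]  → 5409/2048
value_15 [bbbrbrbrrbrrrrb]  L=[0; 1; 2; 5/2; 21/8; 169/64; 5409/2048]  R=[2705/1024; 1353/512; 677/256; 339/128; 85/32; 43/16; 11/4; 3]  → 10819/4096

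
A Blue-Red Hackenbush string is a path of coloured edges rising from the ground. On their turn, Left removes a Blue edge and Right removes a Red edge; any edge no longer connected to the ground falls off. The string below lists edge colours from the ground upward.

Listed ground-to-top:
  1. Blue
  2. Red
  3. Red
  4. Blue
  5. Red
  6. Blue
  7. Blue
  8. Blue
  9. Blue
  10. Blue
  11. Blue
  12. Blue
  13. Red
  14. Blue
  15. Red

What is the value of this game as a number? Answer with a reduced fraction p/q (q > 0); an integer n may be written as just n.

6133/16384

Recurse on prefixes of the 15-edge string Blue Red Red Blue Red Blue Blue Blue Blue Blue Blue Blue Red Blue Red:
1 of 15 · B · max L 0 · min R +∞ -> 1
2 of 15 · BR · max L 0 · min R 1 -> 1/2
3 of 15 · BRR · max L 0 · min R 1/2 -> 1/4
4 of 15 · BRRB · max L 1/4 · min R 1/2 -> 3/8
5 of 15 · BRRBR · max L 1/4 · min R 3/8 -> 5/16
6 of 15 · BRRBRB · max L 5/16 · min R 3/8 -> 11/32
7 of 15 · BRRBRBB · max L 11/32 · min R 3/8 -> 23/64
8 of 15 · BRRBRBBB · max L 23/64 · min R 3/8 -> 47/128
9 of 15 · BRRBRBBBB · max L 47/128 · min R 3/8 -> 95/256
10 of 15 · BRRBRBBBBB · max L 95/256 · min R 3/8 -> 191/512
11 of 15 · BRRBRBBBBBB · max L 191/512 · min R 3/8 -> 383/1024
12 of 15 · BRRBRBBBBBBB · max L 383/1024 · min R 3/8 -> 767/2048
13 of 15 · BRRBRBBBBBBBR · max L 383/1024 · min R 767/2048 -> 1533/4096
14 of 15 · BRRBRBBBBBBBRB · max L 1533/4096 · min R 767/2048 -> 3067/8192
15 of 15 · BRRBRBBBBBBBRBR · max L 1533/4096 · min R 3067/8192 -> 6133/16384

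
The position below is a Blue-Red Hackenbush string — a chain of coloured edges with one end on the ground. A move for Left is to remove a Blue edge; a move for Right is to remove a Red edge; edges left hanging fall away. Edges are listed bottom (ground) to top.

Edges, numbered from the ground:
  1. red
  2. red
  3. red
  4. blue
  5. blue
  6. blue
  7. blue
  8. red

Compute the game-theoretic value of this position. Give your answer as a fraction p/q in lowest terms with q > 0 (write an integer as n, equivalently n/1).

-67/32

Prefix values for red red red blue blue blue blue red via {L|R} + simplicity:
1 of 8 · r · max L −∞ · min R 0 so -1
2 of 8 · rr · max L −∞ · min R -1 so -2
3 of 8 · rrr · max L −∞ · min R -2 so -3
4 of 8 · rrrb · max L -3 · min R -2 so -5/2
5 of 8 · rrrbb · max L -5/2 · min R -2 so -9/4
6 of 8 · rrrbbb · max L -9/4 · min R -2 so -17/8
7 of 8 · rrrbbbb · max L -17/8 · min R -2 so -33/16
8 of 8 · rrrbbbbr · max L -17/8 · min R -33/16 so -67/32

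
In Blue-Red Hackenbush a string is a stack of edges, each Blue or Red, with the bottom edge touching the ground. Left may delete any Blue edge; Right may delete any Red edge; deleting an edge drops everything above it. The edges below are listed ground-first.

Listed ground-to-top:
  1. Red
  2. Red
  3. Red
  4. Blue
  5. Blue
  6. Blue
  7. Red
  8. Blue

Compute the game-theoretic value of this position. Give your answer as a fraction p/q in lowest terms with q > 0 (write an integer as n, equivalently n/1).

Recurse on prefixes of the 8-edge string Red Red Red Blue Blue Blue Red Blue:
g_1 [R]  L=[]  R=[0]  = -1
g_2 [RR]  L=[]  R=[-1; 0]  = -2
g_3 [RRR]  L=[]  R=[-2; -1; 0]  = -3
g_4 [RRRB]  L=[-3]  R=[-2; -1; 0]  = -5/2
g_5 [RRRBB]  L=[-3; -5/2]  R=[-2; -1; 0]  = -9/4
g_6 [RRRBBB]  L=[-3; -5/2; -9/4]  R=[-2; -1; 0]  = -17/8
g_7 [RRRBBBR]  L=[-3; -5/2; -9/4]  R=[-17/8; -2; -1; 0]  = -35/16
g_8 [RRRBBBRB]  L=[-3; -5/2; -9/4; -35/16]  R=[-17/8; -2; -1; 0]  = -69/32

-69/32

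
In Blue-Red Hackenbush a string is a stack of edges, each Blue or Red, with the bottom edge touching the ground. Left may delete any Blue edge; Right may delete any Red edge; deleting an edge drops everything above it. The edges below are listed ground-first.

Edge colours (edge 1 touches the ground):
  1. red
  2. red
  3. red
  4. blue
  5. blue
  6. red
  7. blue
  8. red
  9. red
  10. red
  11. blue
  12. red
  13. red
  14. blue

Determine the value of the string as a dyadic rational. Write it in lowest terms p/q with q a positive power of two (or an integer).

-4845/2048

Build v(s[:k]) for k = 1..14, string s = red red red blue blue red blue red red red blue red red blue.
step 1: add red to get r; options L={ none } R={ 0 } => -1
step 2: add red to get rr; options L={ none } R={ -1 0 } => -2
step 3: add red to get rrr; options L={ none } R={ -2 -1 0 } => -3
step 4: add blue to get rrrb; options L={ -3 } R={ -2 -1 0 } => -5/2
step 5: add blue to get rrrbb; options L={ -3 -5/2 } R={ -2 -1 0 } => -9/4
step 6: add red to get rrrbbr; options L={ -3 -5/2 } R={ -9/4 -2 -1 0 } => -19/8
step 7: add blue to get rrrbbrb; options L={ -3 -5/2 -19/8 } R={ -9/4 -2 -1 0 } => -37/16
step 8: add red to get rrrbbrbr; options L={ -3 -5/2 -19/8 } R={ -37/16 -9/4 -2 -1 0 } => -75/32
step 9: add red to get rrrbbrbrr; options L={ -3 -5/2 -19/8 } R={ -75/32 -37/16 -9/4 -2 -1 0 } => -151/64
step 10: add red to get rrrbbrbrrr; options L={ -3 -5/2 -19/8 } R={ -151/64 -75/32 -37/16 -9/4 -2 -1 0 } => -303/128
step 11: add blue to get rrrbbrbrrrb; options L={ -3 -5/2 -19/8 -303/128 } R={ -151/64 -75/32 -37/16 -9/4 -2 -1 0 } => -605/256
step 12: add red to get rrrbbrbrrrbr; options L={ -3 -5/2 -19/8 -303/128 } R={ -605/256 -151/64 -75/32 -37/16 -9/4 -2 -1 0 } => -1211/512
step 13: add red to get rrrbbrbrrrbrr; options L={ -3 -5/2 -19/8 -303/128 } R={ -1211/512 -605/256 -151/64 -75/32 -37/16 -9/4 -2 -1 0 } => -2423/1024
step 14: add blue to get rrrbbrbrrrbrrb; options L={ -3 -5/2 -19/8 -303/128 -2423/1024 } R={ -1211/512 -605/256 -151/64 -75/32 -37/16 -9/4 -2 -1 0 } => -4845/2048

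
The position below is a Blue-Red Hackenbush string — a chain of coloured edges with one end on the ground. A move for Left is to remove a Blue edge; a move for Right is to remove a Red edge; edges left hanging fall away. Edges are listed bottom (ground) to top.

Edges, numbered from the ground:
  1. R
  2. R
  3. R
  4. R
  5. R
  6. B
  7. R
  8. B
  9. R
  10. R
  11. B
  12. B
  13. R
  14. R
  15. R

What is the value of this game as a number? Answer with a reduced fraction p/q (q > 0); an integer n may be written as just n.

-4815/1024

g(R) = { (no moves) | 0 } => -1
g(RR) = { (no moves) | -1 0 } => -2
g(RRR) = { (no moves) | -2 -1 0 } => -3
g(RRRR) = { (no moves) | -3 -2 -1 0 } => -4
g(RRRRR) = { (no moves) | -4 -3 -2 -1 0 } => -5
g(RRRRRB) = { -5 | -4 -3 -2 -1 0 } => -9/2
g(RRRRRBR) = { -5 | -9/2 -4 -3 -2 -1 0 } => -19/4
g(RRRRRBRB) = { -5 -19/4 | -9/2 -4 -3 -2 -1 0 } => -37/8
g(RRRRRBRBR) = { -5 -19/4 | -37/8 -9/2 -4 -3 -2 -1 0 } => -75/16
g(RRRRRBRBRR) = { -5 -19/4 | -75/16 -37/8 -9/2 -4 -3 -2 -1 0 } => -151/32
g(RRRRRBRBRRB) = { -5 -19/4 -151/32 | -75/16 -37/8 -9/2 -4 -3 -2 -1 0 } => -301/64
g(RRRRRBRBRRBB) = { -5 -19/4 -151/32 -301/64 | -75/16 -37/8 -9/2 -4 -3 -2 -1 0 } => -601/128
g(RRRRRBRBRRBBR) = { -5 -19/4 -151/32 -301/64 | -601/128 -75/16 -37/8 -9/2 -4 -3 -2 -1 0 } => -1203/256
g(RRRRRBRBRRBBRR) = { -5 -19/4 -151/32 -301/64 | -1203/256 -601/128 -75/16 -37/8 -9/2 -4 -3 -2 -1 0 } => -2407/512
g(RRRRRBRBRRBBRRR) = { -5 -19/4 -151/32 -301/64 | -2407/512 -1203/256 -601/128 -75/16 -37/8 -9/2 -4 -3 -2 -1 0 } => -4815/1024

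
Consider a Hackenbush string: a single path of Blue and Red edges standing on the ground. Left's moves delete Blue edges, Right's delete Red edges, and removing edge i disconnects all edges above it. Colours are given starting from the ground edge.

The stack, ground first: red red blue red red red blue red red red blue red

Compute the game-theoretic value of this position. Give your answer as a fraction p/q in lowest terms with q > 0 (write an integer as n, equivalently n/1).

Build v(s[:k]) for k = 1..12, string s = red red blue red red red blue red red red blue red.
v_1 [r]  L=[—]  R=[0]  ⇒ -1
v_2 [rr]  L=[—]  R=[-1; 0]  ⇒ -2
v_3 [rrb]  L=[-2]  R=[-1; 0]  ⇒ -3/2
v_4 [rrbr]  L=[-2]  R=[-3/2; -1; 0]  ⇒ -7/4
v_5 [rrbrr]  L=[-2]  R=[-7/4; -3/2; -1; 0]  ⇒ -15/8
v_6 [rrbrrr]  L=[-2]  R=[-15/8; -7/4; -3/2; -1; 0]  ⇒ -31/16
v_7 [rrbrrrb]  L=[-2; -31/16]  R=[-15/8; -7/4; -3/2; -1; 0]  ⇒ -61/32
v_8 [rrbrrrbr]  L=[-2; -31/16]  R=[-61/32; -15/8; -7/4; -3/2; -1; 0]  ⇒ -123/64
v_9 [rrbrrrbrr]  L=[-2; -31/16]  R=[-123/64; -61/32; -15/8; -7/4; -3/2; -1; 0]  ⇒ -247/128
v_10 [rrbrrrbrrr]  L=[-2; -31/16]  R=[-247/128; -123/64; -61/32; -15/8; -7/4; -3/2; -1; 0]  ⇒ -495/256
v_11 [rrbrrrbrrrb]  L=[-2; -31/16; -495/256]  R=[-247/128; -123/64; -61/32; -15/8; -7/4; -3/2; -1; 0]  ⇒ -989/512
v_12 [rrbrrrbrrrbr]  L=[-2; -31/16; -495/256]  R=[-989/512; -247/128; -123/64; -61/32; -15/8; -7/4; -3/2; -1; 0]  ⇒ -1979/1024

-1979/1024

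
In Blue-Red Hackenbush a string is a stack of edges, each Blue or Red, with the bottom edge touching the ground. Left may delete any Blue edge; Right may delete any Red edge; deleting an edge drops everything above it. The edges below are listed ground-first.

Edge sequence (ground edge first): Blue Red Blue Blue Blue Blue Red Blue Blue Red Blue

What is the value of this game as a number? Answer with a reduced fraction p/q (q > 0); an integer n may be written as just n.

987/1024

Prefix values for Blue Red Blue Blue Blue Blue Red Blue Blue Red Blue via {L|R} + simplicity:
step 1: add Blue to get B; options L={ 0 } R={ — } gives 1
step 2: add Red to get BR; options L={ 0 } R={ 1 } gives 1/2
step 3: add Blue to get BRB; options L={ 0,1/2 } R={ 1 } gives 3/4
step 4: add Blue to get BRBB; options L={ 0,1/2,3/4 } R={ 1 } gives 7/8
step 5: add Blue to get BRBBB; options L={ 0,1/2,3/4,7/8 } R={ 1 } gives 15/16
step 6: add Blue to get BRBBBB; options L={ 0,1/2,3/4,7/8,15/16 } R={ 1 } gives 31/32
step 7: add Red to get BRBBBBR; options L={ 0,1/2,3/4,7/8,15/16 } R={ 31/32,1 } gives 61/64
step 8: add Blue to get BRBBBBRB; options L={ 0,1/2,3/4,7/8,15/16,61/64 } R={ 31/32,1 } gives 123/128
step 9: add Blue to get BRBBBBRBB; options L={ 0,1/2,3/4,7/8,15/16,61/64,123/128 } R={ 31/32,1 } gives 247/256
step 10: add Red to get BRBBBBRBBR; options L={ 0,1/2,3/4,7/8,15/16,61/64,123/128 } R={ 247/256,31/32,1 } gives 493/512
step 11: add Blue to get BRBBBBRBBRB; options L={ 0,1/2,3/4,7/8,15/16,61/64,123/128,493/512 } R={ 247/256,31/32,1 } gives 987/1024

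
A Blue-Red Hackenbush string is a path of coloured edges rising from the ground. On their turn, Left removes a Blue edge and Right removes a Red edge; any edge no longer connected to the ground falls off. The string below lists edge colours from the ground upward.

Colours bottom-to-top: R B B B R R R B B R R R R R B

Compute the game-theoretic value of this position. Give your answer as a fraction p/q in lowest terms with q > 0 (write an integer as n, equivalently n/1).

val(R) = { none | 0 } = -1
val(RB) = { -1 | 0 } = -1/2
val(RBB) = { -1,-1/2 | 0 } = -1/4
val(RBBB) = { -1,-1/2,-1/4 | 0 } = -1/8
val(RBBBR) = { -1,-1/2,-1/4 | -1/8,0 } = -3/16
val(RBBBRR) = { -1,-1/2,-1/4 | -3/16,-1/8,0 } = -7/32
val(RBBBRRR) = { -1,-1/2,-1/4 | -7/32,-3/16,-1/8,0 } = -15/64
val(RBBBRRRB) = { -1,-1/2,-1/4,-15/64 | -7/32,-3/16,-1/8,0 } = -29/128
val(RBBBRRRBB) = { -1,-1/2,-1/4,-15/64,-29/128 | -7/32,-3/16,-1/8,0 } = -57/256
val(RBBBRRRBBR) = { -1,-1/2,-1/4,-15/64,-29/128 | -57/256,-7/32,-3/16,-1/8,0 } = -115/512
val(RBBBRRRBBRR) = { -1,-1/2,-1/4,-15/64,-29/128 | -115/512,-57/256,-7/32,-3/16,-1/8,0 } = -231/1024
val(RBBBRRRBBRRR) = { -1,-1/2,-1/4,-15/64,-29/128 | -231/1024,-115/512,-57/256,-7/32,-3/16,-1/8,0 } = -463/2048
val(RBBBRRRBBRRRR) = { -1,-1/2,-1/4,-15/64,-29/128 | -463/2048,-231/1024,-115/512,-57/256,-7/32,-3/16,-1/8,0 } = -927/4096
val(RBBBRRRBBRRRRR) = { -1,-1/2,-1/4,-15/64,-29/128 | -927/4096,-463/2048,-231/1024,-115/512,-57/256,-7/32,-3/16,-1/8,0 } = -1855/8192
val(RBBBRRRBBRRRRRB) = { -1,-1/2,-1/4,-15/64,-29/128,-1855/8192 | -927/4096,-463/2048,-231/1024,-115/512,-57/256,-7/32,-3/16,-1/8,0 } = -3709/16384

-3709/16384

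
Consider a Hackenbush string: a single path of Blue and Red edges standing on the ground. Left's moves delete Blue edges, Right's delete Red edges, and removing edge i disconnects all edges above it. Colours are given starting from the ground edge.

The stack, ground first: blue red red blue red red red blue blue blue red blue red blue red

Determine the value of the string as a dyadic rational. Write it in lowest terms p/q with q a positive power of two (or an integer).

1 of 15 · b · max L 0 · min R +∞ → 1
2 of 15 · br · max L 0 · min R 1 → 1/2
3 of 15 · brr · max L 0 · min R 1/2 → 1/4
4 of 15 · brrb · max L 1/4 · min R 1/2 → 3/8
5 of 15 · brrbr · max L 1/4 · min R 3/8 → 5/16
6 of 15 · brrbrr · max L 1/4 · min R 5/16 → 9/32
7 of 15 · brrbrrr · max L 1/4 · min R 9/32 → 17/64
8 of 15 · brrbrrrb · max L 17/64 · min R 9/32 → 35/128
9 of 15 · brrbrrrbb · max L 35/128 · min R 9/32 → 71/256
10 of 15 · brrbrrrbbb · max L 71/256 · min R 9/32 → 143/512
11 of 15 · brrbrrrbbbr · max L 71/256 · min R 143/512 → 285/1024
12 of 15 · brrbrrrbbbrb · max L 285/1024 · min R 143/512 → 571/2048
13 of 15 · brrbrrrbbbrbr · max L 285/1024 · min R 571/2048 → 1141/4096
14 of 15 · brrbrrrbbbrbrb · max L 1141/4096 · min R 571/2048 → 2283/8192
15 of 15 · brrbrrrbbbrbrbr · max L 1141/4096 · min R 2283/8192 → 4565/16384

4565/16384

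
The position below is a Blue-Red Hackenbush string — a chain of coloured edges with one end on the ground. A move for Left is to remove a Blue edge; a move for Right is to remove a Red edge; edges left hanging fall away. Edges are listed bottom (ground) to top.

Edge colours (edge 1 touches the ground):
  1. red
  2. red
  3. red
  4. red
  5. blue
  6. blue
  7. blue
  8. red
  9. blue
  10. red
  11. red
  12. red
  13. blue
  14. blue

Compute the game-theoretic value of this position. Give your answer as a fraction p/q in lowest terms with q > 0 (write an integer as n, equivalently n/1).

-3257/1024

Prefix values for red red red red blue blue blue red blue red red red blue blue via {L|R} + simplicity:
1 of 14 · r · max L −∞ · min R 0 = -1
2 of 14 · rr · max L −∞ · min R -1 = -2
3 of 14 · rrr · max L −∞ · min R -2 = -3
4 of 14 · rrrr · max L −∞ · min R -3 = -4
5 of 14 · rrrrb · max L -4 · min R -3 = -7/2
6 of 14 · rrrrbb · max L -7/2 · min R -3 = -13/4
7 of 14 · rrrrbbb · max L -13/4 · min R -3 = -25/8
8 of 14 · rrrrbbbr · max L -13/4 · min R -25/8 = -51/16
9 of 14 · rrrrbbbrb · max L -51/16 · min R -25/8 = -101/32
10 of 14 · rrrrbbbrbr · max L -51/16 · min R -101/32 = -203/64
11 of 14 · rrrrbbbrbrr · max L -51/16 · min R -203/64 = -407/128
12 of 14 · rrrrbbbrbrrr · max L -51/16 · min R -407/128 = -815/256
13 of 14 · rrrrbbbrbrrrb · max L -815/256 · min R -407/128 = -1629/512
14 of 14 · rrrrbbbrbrrrbb · max L -1629/512 · min R -407/128 = -3257/1024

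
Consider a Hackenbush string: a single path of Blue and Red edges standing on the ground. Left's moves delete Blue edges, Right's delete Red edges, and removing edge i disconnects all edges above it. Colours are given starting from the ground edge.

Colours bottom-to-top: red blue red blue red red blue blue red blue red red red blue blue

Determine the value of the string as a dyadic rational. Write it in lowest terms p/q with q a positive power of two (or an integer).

Prefix values for red blue red blue red red blue blue red blue red red red blue blue via {L|R} + simplicity:
1 of 15 · r · max L −∞ · min R 0 ⇒ -1
2 of 15 · rb · max L -1 · min R 0 ⇒ -1/2
3 of 15 · rbr · max L -1 · min R -1/2 ⇒ -3/4
4 of 15 · rbrb · max L -3/4 · min R -1/2 ⇒ -5/8
5 of 15 · rbrbr · max L -3/4 · min R -5/8 ⇒ -11/16
6 of 15 · rbrbrr · max L -3/4 · min R -11/16 ⇒ -23/32
7 of 15 · rbrbrrb · max L -23/32 · min R -11/16 ⇒ -45/64
8 of 15 · rbrbrrbb · max L -45/64 · min R -11/16 ⇒ -89/128
9 of 15 · rbrbrrbbr · max L -45/64 · min R -89/128 ⇒ -179/256
10 of 15 · rbrbrrbbrb · max L -179/256 · min R -89/128 ⇒ -357/512
11 of 15 · rbrbrrbbrbr · max L -179/256 · min R -357/512 ⇒ -715/1024
12 of 15 · rbrbrrbbrbrr · max L -179/256 · min R -715/1024 ⇒ -1431/2048
13 of 15 · rbrbrrbbrbrrr · max L -179/256 · min R -1431/2048 ⇒ -2863/4096
14 of 15 · rbrbrrbbrbrrrb · max L -2863/4096 · min R -1431/2048 ⇒ -5725/8192
15 of 15 · rbrbrrbbrbrrrbb · max L -5725/8192 · min R -1431/2048 ⇒ -11449/16384

-11449/16384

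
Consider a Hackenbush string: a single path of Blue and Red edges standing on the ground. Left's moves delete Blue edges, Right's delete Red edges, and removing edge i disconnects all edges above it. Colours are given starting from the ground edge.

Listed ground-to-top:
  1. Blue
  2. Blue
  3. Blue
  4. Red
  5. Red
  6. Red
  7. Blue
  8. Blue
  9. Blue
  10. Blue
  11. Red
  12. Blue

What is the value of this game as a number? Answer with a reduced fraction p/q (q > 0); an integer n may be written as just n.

1147/512

edge 1 of 12 (Blue): { 0 | ∅ } → 1
edge 2 of 12 (Blue): { 0,1 | ∅ } → 2
edge 3 of 12 (Blue): { 0,1,2 | ∅ } → 3
edge 4 of 12 (Red): { 0,1,2 | 3 } → 5/2
edge 5 of 12 (Red): { 0,1,2 | 5/2,3 } → 9/4
edge 6 of 12 (Red): { 0,1,2 | 9/4,5/2,3 } → 17/8
edge 7 of 12 (Blue): { 0,1,2,17/8 | 9/4,5/2,3 } → 35/16
edge 8 of 12 (Blue): { 0,1,2,17/8,35/16 | 9/4,5/2,3 } → 71/32
edge 9 of 12 (Blue): { 0,1,2,17/8,35/16,71/32 | 9/4,5/2,3 } → 143/64
edge 10 of 12 (Blue): { 0,1,2,17/8,35/16,71/32,143/64 | 9/4,5/2,3 } → 287/128
edge 11 of 12 (Red): { 0,1,2,17/8,35/16,71/32,143/64 | 287/128,9/4,5/2,3 } → 573/256
edge 12 of 12 (Blue): { 0,1,2,17/8,35/16,71/32,143/64,573/256 | 287/128,9/4,5/2,3 } → 1147/512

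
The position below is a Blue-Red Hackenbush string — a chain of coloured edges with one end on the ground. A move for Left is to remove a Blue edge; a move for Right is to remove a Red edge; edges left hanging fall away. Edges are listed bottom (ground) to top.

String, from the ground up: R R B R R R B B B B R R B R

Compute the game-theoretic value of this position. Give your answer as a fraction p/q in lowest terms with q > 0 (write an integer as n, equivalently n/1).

v_1 [R]  L=[·]  R=[0]  gives -1
v_2 [RR]  L=[·]  R=[-1 0]  gives -2
v_3 [RRB]  L=[-2]  R=[-1 0]  gives -3/2
v_4 [RRBR]  L=[-2]  R=[-3/2 -1 0]  gives -7/4
v_5 [RRBRR]  L=[-2]  R=[-7/4 -3/2 -1 0]  gives -15/8
v_6 [RRBRRR]  L=[-2]  R=[-15/8 -7/4 -3/2 -1 0]  gives -31/16
v_7 [RRBRRRB]  L=[-2 -31/16]  R=[-15/8 -7/4 -3/2 -1 0]  gives -61/32
v_8 [RRBRRRBB]  L=[-2 -31/16 -61/32]  R=[-15/8 -7/4 -3/2 -1 0]  gives -121/64
v_9 [RRBRRRBBB]  L=[-2 -31/16 -61/32 -121/64]  R=[-15/8 -7/4 -3/2 -1 0]  gives -241/128
v_10 [RRBRRRBBBB]  L=[-2 -31/16 -61/32 -121/64 -241/128]  R=[-15/8 -7/4 -3/2 -1 0]  gives -481/256
v_11 [RRBRRRBBBBR]  L=[-2 -31/16 -61/32 -121/64 -241/128]  R=[-481/256 -15/8 -7/4 -3/2 -1 0]  gives -963/512
v_12 [RRBRRRBBBBRR]  L=[-2 -31/16 -61/32 -121/64 -241/128]  R=[-963/512 -481/256 -15/8 -7/4 -3/2 -1 0]  gives -1927/1024
v_13 [RRBRRRBBBBRRB]  L=[-2 -31/16 -61/32 -121/64 -241/128 -1927/1024]  R=[-963/512 -481/256 -15/8 -7/4 -3/2 -1 0]  gives -3853/2048
v_14 [RRBRRRBBBBRRBR]  L=[-2 -31/16 -61/32 -121/64 -241/128 -1927/1024]  R=[-3853/2048 -963/512 -481/256 -15/8 -7/4 -3/2 -1 0]  gives -7707/4096

-7707/4096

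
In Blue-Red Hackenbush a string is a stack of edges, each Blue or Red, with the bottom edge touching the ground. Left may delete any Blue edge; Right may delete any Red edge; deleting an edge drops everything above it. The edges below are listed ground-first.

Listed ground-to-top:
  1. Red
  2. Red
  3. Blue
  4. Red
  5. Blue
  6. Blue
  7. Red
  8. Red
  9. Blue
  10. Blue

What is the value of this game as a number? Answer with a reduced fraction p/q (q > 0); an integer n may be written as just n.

-409/256

step 1: add Red to get R; options L={ (no moves) } R={ 0 } = -1
step 2: add Red to get RR; options L={ (no moves) } R={ -1; 0 } = -2
step 3: add Blue to get RRB; options L={ -2 } R={ -1; 0 } = -3/2
step 4: add Red to get RRBR; options L={ -2 } R={ -3/2; -1; 0 } = -7/4
step 5: add Blue to get RRBRB; options L={ -2; -7/4 } R={ -3/2; -1; 0 } = -13/8
step 6: add Blue to get RRBRBB; options L={ -2; -7/4; -13/8 } R={ -3/2; -1; 0 } = -25/16
step 7: add Red to get RRBRBBR; options L={ -2; -7/4; -13/8 } R={ -25/16; -3/2; -1; 0 } = -51/32
step 8: add Red to get RRBRBBRR; options L={ -2; -7/4; -13/8 } R={ -51/32; -25/16; -3/2; -1; 0 } = -103/64
step 9: add Blue to get RRBRBBRRB; options L={ -2; -7/4; -13/8; -103/64 } R={ -51/32; -25/16; -3/2; -1; 0 } = -205/128
step 10: add Blue to get RRBRBBRRBB; options L={ -2; -7/4; -13/8; -103/64; -205/128 } R={ -51/32; -25/16; -3/2; -1; 0 } = -409/256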